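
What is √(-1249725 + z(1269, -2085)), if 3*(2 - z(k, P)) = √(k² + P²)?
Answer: √(-1249723 - √661954) ≈ 1118.3*I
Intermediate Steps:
z(k, P) = 2 - √(P² + k²)/3 (z(k, P) = 2 - √(k² + P²)/3 = 2 - √(P² + k²)/3)
√(-1249725 + z(1269, -2085)) = √(-1249725 + (2 - √((-2085)² + 1269²)/3)) = √(-1249725 + (2 - √(4347225 + 1610361)/3)) = √(-1249725 + (2 - √661954)) = √(-1249723 - √661954)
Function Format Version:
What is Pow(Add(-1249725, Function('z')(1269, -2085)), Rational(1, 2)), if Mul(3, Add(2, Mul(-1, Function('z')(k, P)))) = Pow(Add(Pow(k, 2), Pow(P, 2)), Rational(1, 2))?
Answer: Pow(Add(-1249723, Mul(-1, Pow(661954, Rational(1, 2)))), Rational(1, 2)) ≈ Mul(1118.3, I)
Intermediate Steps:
Function('z')(k, P) = Add(2, Mul(Rational(-1, 3), Pow(Add(Pow(P, 2), Pow(k, 2)), Rational(1, 2)))) (Function('z')(k, P) = Add(2, Mul(Rational(-1, 3), Pow(Add(Pow(k, 2), Pow(P, 2)), Rational(1, 2)))) = Add(2, Mul(Rational(-1, 3), Pow(Add(Pow(P, 2), Pow(k, 2)), Rational(1, 2)))))
Pow(Add(-1249725, Function('z')(1269, -2085)), Rational(1, 2)) = Pow(Add(-1249725, Add(2, Mul(Rational(-1, 3), Pow(Add(Pow(-2085, 2), Pow(1269, 2)), Rational(1, 2))))), Rational(1, 2)) = Pow(Add(-1249725, Add(2, Mul(Rational(-1, 3), Pow(Add(4347225, 1610361), Rational(1, 2))))), Rational(1, 2)) = Pow(Add(-1249725, Add(2, Mul(Rational(-1, 3), Pow(5957586, Rational(1, 2))))), Rational(1, 2)) = Pow(Add(-1249725, Add(2, Mul(Rational(-1, 3), Mul(3, Pow(661954, Rational(1, 2)))))), Rational(1, 2)) = Pow(Add(-1249725, Add(2, Mul(-1, Pow(661954, Rational(1, 2))))), Rational(1, 2)) = Pow(Add(-1249723, Mul(-1, Pow(661954, Rational(1, 2)))), Rational(1, 2))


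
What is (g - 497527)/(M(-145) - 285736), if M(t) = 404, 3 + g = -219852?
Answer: 358691/142666 ≈ 2.5142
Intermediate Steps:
g = -219855 (g = -3 - 219852 = -219855)
(g - 497527)/(M(-145) - 285736) = (-219855 - 497527)/(404 - 285736) = -717382/(-285332) = -717382*(-1/285332) = 358691/142666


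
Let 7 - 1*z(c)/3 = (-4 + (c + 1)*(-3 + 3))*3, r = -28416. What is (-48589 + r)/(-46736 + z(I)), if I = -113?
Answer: 77005/46679 ≈ 1.6497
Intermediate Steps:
z(c) = 57 (z(c) = 21 - 3*(-4 + (c + 1)*(-3 + 3))*3 = 21 - 3*(-4 + (1 + c)*0)*3 = 21 - 3*(-4 + 0)*3 = 21 - (-12)*3 = 21 - 3*(-12) = 21 + 36 = 57)
(-48589 + r)/(-46736 + z(I)) = (-48589 - 28416)/(-46736 + 57) = -77005/(-46679) = -77005*(-1/46679) = 77005/46679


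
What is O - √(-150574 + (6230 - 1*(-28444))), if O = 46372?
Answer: 46372 - 10*I*√1159 ≈ 46372.0 - 340.44*I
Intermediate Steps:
O - √(-150574 + (6230 - 1*(-28444))) = 46372 - √(-150574 + (6230 - 1*(-28444))) = 46372 - √(-150574 + (6230 + 28444)) = 46372 - √(-150574 + 34674) = 46372 - √(-115900) = 46372 - 10*I*√1159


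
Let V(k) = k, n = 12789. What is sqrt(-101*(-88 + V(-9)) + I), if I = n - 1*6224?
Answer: 9*sqrt(202) ≈ 127.91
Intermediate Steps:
I = 6565 (I = 12789 - 1*6224 = 12789 - 6224 = 6565)
sqrt(-101*(-88 + V(-9)) + I) = sqrt(-101*(-88 - 9) + 6565) = sqrt(-101*(-97) + 6565) = sqrt(9797 + 6565) = sqrt(16362) = 9*sqrt(202)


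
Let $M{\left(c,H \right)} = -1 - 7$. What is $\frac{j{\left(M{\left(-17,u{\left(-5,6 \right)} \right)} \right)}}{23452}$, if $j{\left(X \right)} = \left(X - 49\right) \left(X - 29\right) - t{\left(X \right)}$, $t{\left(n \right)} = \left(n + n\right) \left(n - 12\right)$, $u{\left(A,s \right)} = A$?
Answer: $\frac{1789}{23452} \approx 0.076283$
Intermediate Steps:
$t{\left(n \right)} = 2 n \left(-12 + n\right)$
$M{\left(c,H \right)} = -8$ ($M{\left(c,H \right)} = -1 - 7 = -8$)
$j{\left(X \right)} = \left(-49 + X\right) \left(-29 + X\right) - 2 X \left(-12 + X\right)$ ($j{\left(X \right)} = \left(X - 49\right) \left(X - 29\right) - 2 X \left(-12 + X\right) = \left(-49 + X\right) \left(-29 + X\right) - 2 X \left(-12 + X\right)$)
$\frac{j{\left(M{\left(-17,u{\left(-5,6 \right)} \right)} \right)}}{23452} = \frac{1421 - \left(-8\right)^{2} - -432}{23452} = \left(1421 - 64 + 432\right) \frac{1}{23452} = 1789 \cdot \frac{1}{23452} = \frac{1789}{23452}$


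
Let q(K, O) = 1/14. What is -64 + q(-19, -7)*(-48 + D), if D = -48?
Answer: -496/7 ≈ -70.857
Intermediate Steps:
q(K, O) = 1/14
-64 + q(-19, -7)*(-48 + D) = -64 + (-48 - 48)/14 = -64 + (1/14)*(-96) = -64 - 48/7 = -496/7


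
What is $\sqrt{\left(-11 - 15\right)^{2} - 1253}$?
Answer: $i \sqrt{577} \approx 24.021 i$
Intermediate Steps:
$\sqrt{\left(-11 - 15\right)^{2} - 1253} = \sqrt{\left(-26\right)^{2} - 1253} = \sqrt{676 - 1253} = \sqrt{-577} = i \sqrt{577}$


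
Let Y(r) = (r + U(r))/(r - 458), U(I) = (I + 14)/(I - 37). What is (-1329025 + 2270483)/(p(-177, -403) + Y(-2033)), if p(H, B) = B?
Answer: -1618168595820/691270273 ≈ -2340.9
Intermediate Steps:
U(I) = (14 + I)/(-37 + I)
Y(r) = (r + (14 + r)/(-37 + r))/(-458 + r) (Y(r) = (r + (14 + r)/(-37 + r))/(r - 458) = (r + (14 + r)/(-37 + r))/(-458 + r))
(-1329025 + 2270483)/(p(-177, -403) + Y(-2033)) = (-1329025 + 2270483)/(-403 + (14 - 2033 - 2033*(-37 - 2033))/((-458 - 2033)*(-37 - 2033))) = 941458/(-403 + (14 - 2033 - 2033*(-2070))/(-2491*(-2070))) = 941458/(-403 - 1/2491*(-1/2070)*(14 - 2033 + 4208310)) = 941458/(-403 - 1/2491*(-1/2070)*4206291) = 941458/(-403 + 1402097/1718790) = 941458/(-691270273/1718790) = 941458*(-1718790/691270273) = -1618168595820/691270273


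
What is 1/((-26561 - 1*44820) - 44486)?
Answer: -1/115867 ≈ -8.6306e-6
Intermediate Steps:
1/((-26561 - 1*44820) - 44486) = 1/((-26561 - 44820) - 44486) = 1/(-71381 - 44486) = 1/(-115867) = -1/115867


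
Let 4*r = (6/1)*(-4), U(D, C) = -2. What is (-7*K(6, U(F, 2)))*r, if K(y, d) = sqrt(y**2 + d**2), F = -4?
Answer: 84*sqrt(10) ≈ 265.63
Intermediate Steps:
r = -6 (r = ((6/1)*(-4))/4 = ((1*6)*(-4))/4 = (6*(-4))/4 = (1/4)*(-24) = -6)
K(y, d) = sqrt(d**2 + y**2)
(-7*K(6, U(F, 2)))*r = -7*sqrt((-2)**2 + 6**2)*(-6) = -7*sqrt(4 + 36)*(-6) = -14*sqrt(10)*(-6) = 84*sqrt(10)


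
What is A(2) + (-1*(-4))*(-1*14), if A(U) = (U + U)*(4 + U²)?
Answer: -24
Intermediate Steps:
A(U) = 2*U*(4 + U²) (A(U) = (2*U)*(4 + U²) = 2*U*(4 + U²))
A(2) + (-1*(-4))*(-1*14) = 2*2*(4 + 2²) + (-1*(-4))*(-1*14) = 2*2*(4 + 4) + 4*(-14) = 2*2*8 - 56 = 32 - 56 = -24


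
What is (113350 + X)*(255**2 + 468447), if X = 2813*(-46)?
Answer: -8561158656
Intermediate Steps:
X = -129398
(113350 + X)*(255**2 + 468447) = (113350 - 129398)*(255**2 + 468447) = -16048*(65025 + 468447) = -16048*533472 = -8561158656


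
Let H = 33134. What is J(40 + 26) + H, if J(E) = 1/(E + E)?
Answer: 4373689/132 ≈ 33134.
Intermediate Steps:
J(E) = 1/(2*E)
J(40 + 26) + H = 1/(2*(40 + 26)) + 33134 = (1/2)/66 + 33134 = (1/2)*(1/66) + 33134 = 1/132 + 33134 = 4373689/132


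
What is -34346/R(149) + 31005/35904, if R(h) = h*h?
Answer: -181605593/265701568 ≈ -0.68349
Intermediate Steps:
R(h) = h²
-34346/R(149) + 31005/35904 = -34346/(149²) + 31005/35904 = -34346/22201 + 31005*(1/35904) = -34346*1/22201 + 10335/11968 = -34346/22201 + 10335/11968 = -181605593/265701568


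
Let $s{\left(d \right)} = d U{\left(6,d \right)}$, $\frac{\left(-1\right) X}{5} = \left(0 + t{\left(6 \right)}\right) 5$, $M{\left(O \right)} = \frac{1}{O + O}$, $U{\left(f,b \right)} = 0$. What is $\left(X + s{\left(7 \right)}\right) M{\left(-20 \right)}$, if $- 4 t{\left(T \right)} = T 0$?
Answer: $0$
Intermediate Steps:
$M{\left(O \right)} = \frac{1}{2 O}$
$t{\left(T \right)} = 0$ ($t{\left(T \right)} = - \frac{T 0}{4} = \left(- \frac{1}{4}\right) 0 = 0$)
$X = 0$ ($X = - 5 \left(0 + 0\right) 5 = - 5 \cdot 0 \cdot 5 = \left(-5\right) 0 = 0$)
$s{\left(d \right)} = 0$ ($s{\left(d \right)} = d 0 = 0$)
$\left(X + s{\left(7 \right)}\right) M{\left(-20 \right)} = \left(0 + 0\right) \frac{1}{2 \left(-20\right)} = 0 \cdot \frac{1}{2} \left(- \frac{1}{20}\right) = 0 \left(- \frac{1}{40}\right) = 0$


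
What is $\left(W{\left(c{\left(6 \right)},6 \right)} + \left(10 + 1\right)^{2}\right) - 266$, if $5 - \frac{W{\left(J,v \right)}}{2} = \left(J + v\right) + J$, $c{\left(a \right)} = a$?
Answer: $-171$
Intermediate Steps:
$W{\left(J,v \right)} = 10 - 4 J - 2 v$ ($W{\left(J,v \right)} = 10 - 2 \left(\left(J + v\right) + J\right) = 10 - 2 \left(v + 2 J\right) = 10 - \left(2 v + 4 J\right) = 10 - 4 J - 2 v$)
$\left(W{\left(c{\left(6 \right)},6 \right)} + \left(10 + 1\right)^{2}\right) - 266 = \left(\left(10 - 24 - 12\right) + \left(10 + 1\right)^{2}\right) - 266 = \left(\left(10 - 24 - 12\right) + 11^{2}\right) - 266 = \left(-26 + 121\right) - 266 = 95 - 266 = -171$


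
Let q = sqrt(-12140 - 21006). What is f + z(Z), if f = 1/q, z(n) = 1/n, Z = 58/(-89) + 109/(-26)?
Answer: -2314/11209 - I*sqrt(33146)/33146 ≈ -0.20644 - 0.0054927*I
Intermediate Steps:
Z = -11209/2314 (Z = 58*(-1/89) + 109*(-1/26) = -58/89 - 109/26 = -11209/2314 ≈ -4.8440)
q = I*sqrt(33146) (q = sqrt(-33146) = I*sqrt(33146) ≈ 182.06*I)
f = -I*sqrt(33146)/33146 (f = 1/(I*sqrt(33146)) = -I*sqrt(33146)/33146 ≈ -0.0054927*I)
f + z(Z) = -I*sqrt(33146)/33146 + 1/(-11209/2314) = -I*sqrt(33146)/33146 - 2314/11209 = -2314/11209 - I*sqrt(33146)/33146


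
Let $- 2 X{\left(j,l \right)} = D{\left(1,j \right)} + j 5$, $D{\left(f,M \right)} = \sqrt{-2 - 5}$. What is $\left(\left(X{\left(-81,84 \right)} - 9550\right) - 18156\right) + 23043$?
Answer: $- \frac{8921}{2} - \frac{i \sqrt{7}}{2} \approx -4460.5 - 1.3229 i$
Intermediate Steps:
$D{\left(f,M \right)} = i \sqrt{7}$ ($D{\left(f,M \right)} = \sqrt{-7} = i \sqrt{7}$)
$X{\left(j,l \right)} = - \frac{5 j}{2} - \frac{i \sqrt{7}}{2}$ ($X{\left(j,l \right)} = - \frac{i \sqrt{7} + j 5}{2} = - \frac{i \sqrt{7} + 5 j}{2} = - \frac{5 j + i \sqrt{7}}{2} = - \frac{5 j}{2} - \frac{i \sqrt{7}}{2}$)
$\left(\left(X{\left(-81,84 \right)} - 9550\right) - 18156\right) + 23043 = \left(\left(\left(\left(- \frac{5}{2}\right) \left(-81\right) - \frac{i \sqrt{7}}{2}\right) - 9550\right) - 18156\right) + 23043 = \left(\left(\left(\frac{405}{2} - \frac{i \sqrt{7}}{2}\right) - 9550\right) - 18156\right) + 23043 = \left(\left(- \frac{18695}{2} - \frac{i \sqrt{7}}{2}\right) - 18156\right) + 23043 = \left(- \frac{55007}{2} - \frac{i \sqrt{7}}{2}\right) + 23043 = - \frac{8921}{2} - \frac{i \sqrt{7}}{2}$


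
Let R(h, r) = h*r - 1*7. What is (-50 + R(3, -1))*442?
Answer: -26520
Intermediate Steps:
R(h, r) = -7 + h*r (R(h, r) = h*r - 7 = -7 + h*r)
(-50 + R(3, -1))*442 = (-50 + (-7 + 3*(-1)))*442 = (-50 + (-7 - 3))*442 = (-50 - 10)*442 = -60*442 = -26520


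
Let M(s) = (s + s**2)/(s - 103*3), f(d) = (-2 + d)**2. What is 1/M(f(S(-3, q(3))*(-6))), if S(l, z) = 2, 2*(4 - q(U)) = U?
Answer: -113/38612 ≈ -0.0029266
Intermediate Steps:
q(U) = 4 - U/2
M(s) = (s + s**2)/(-309 + s) (M(s) = (s + s**2)/(s - 309) = (s + s**2)/(-309 + s))
1/M(f(S(-3, q(3))*(-6))) = 1/((-2 + 2*(-6))**2*(1 + (-2 + 2*(-6))**2)/(-309 + (-2 + 2*(-6))**2)) = 1/((-2 - 12)**2*(1 + (-2 - 12)**2)/(-309 + (-2 - 12)**2)) = 1/((-14)**2*(1 + (-14)**2)/(-309 + (-14)**2)) = 1/(196*(1 + 196)/(-309 + 196)) = 1/(196*197/(-113)) = 1/(196*(-1/113)*197) = 1/(-38612/113) = -113/38612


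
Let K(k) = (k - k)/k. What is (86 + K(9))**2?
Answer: 7396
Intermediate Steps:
K(k) = 0 (K(k) = 0/k = 0)
(86 + K(9))**2 = (86 + 0)**2 = 86**2 = 7396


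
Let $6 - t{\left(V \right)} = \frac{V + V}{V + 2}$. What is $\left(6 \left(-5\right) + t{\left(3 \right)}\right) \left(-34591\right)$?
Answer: $\frac{4358466}{5} \approx 8.7169 \cdot 10^{5}$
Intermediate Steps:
$t{\left(V \right)} = 6 - \frac{2 V}{2 + V}$ ($t{\left(V \right)} = 6 - \frac{V + V}{V + 2} = 6 - \frac{2 V}{2 + V}$)
$\left(6 \left(-5\right) + t{\left(3 \right)}\right) \left(-34591\right) = \left(6 \left(-5\right) + \frac{4 \left(3 + 3\right)}{2 + 3}\right) \left(-34591\right) = \left(-30 + 4 \cdot \frac{1}{5} \cdot 6\right) \left(-34591\right) = \left(-30 + \frac{24}{5}\right) \left(-34591\right) = \left(- \frac{126}{5}\right) \left(-34591\right) = \frac{4358466}{5}$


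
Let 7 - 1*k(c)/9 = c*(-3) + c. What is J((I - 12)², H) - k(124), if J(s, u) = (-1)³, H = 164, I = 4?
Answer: -2296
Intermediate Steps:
k(c) = 63 + 18*c (k(c) = 63 - 9*(c*(-3) + c) = 63 - 9*(-3*c + c) = 63 - (-18)*c = 63 + 18*c)
J(s, u) = -1
J((I - 12)², H) - k(124) = -1 - (63 + 18*124) = -1 - (63 + 2232) = -1 - 1*2295 = -1 - 2295 = -2296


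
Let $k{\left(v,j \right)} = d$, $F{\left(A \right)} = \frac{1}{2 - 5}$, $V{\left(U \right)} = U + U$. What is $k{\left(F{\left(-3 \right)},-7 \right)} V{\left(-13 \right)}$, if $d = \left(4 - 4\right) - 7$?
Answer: $182$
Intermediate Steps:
$V{\left(U \right)} = 2 U$
$F{\left(A \right)} = - \frac{1}{3}$ ($F{\left(A \right)} = \frac{1}{-3} = - \frac{1}{3}$)
$d = -7$ ($d = \left(4 - 4\right) - 7 = 0 - 7 = -7$)
$k{\left(v,j \right)} = -7$
$k{\left(F{\left(-3 \right)},-7 \right)} V{\left(-13 \right)} = - 7 \cdot 2 \left(-13\right) = \left(-7\right) \left(-26\right) = 182$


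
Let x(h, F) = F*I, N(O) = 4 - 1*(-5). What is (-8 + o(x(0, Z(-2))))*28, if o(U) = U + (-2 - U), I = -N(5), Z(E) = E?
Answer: -280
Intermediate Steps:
N(O) = 9 (N(O) = 4 + 5 = 9)
I = -9 (I = -1*9 = -9)
x(h, F) = -9*F (x(h, F) = F*(-9) = -9*F)
o(U) = -2
(-8 + o(x(0, Z(-2))))*28 = (-8 - 2)*28 = -10*28 = -280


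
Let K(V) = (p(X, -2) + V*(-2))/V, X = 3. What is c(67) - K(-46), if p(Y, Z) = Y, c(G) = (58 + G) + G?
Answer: 8927/46 ≈ 194.07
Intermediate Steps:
c(G) = 58 + 2*G
K(V) = (3 - 2*V)/V (K(V) = (3 + V*(-2))/V = (3 - 2*V)/V)
c(67) - K(-46) = (58 + 2*67) - (-2 + 3/(-46)) = (58 + 134) - (-2 + 3*(-1/46)) = 192 - (-2 - 3/46) = 192 - 1*(-95/46) = 192 + 95/46 = 8927/46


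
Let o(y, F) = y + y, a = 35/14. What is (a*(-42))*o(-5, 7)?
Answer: 1050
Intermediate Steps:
a = 5/2 (a = 35*(1/14) = 5/2 ≈ 2.5000)
o(y, F) = 2*y
(a*(-42))*o(-5, 7) = ((5/2)*(-42))*(2*(-5)) = -105*(-10) = 1050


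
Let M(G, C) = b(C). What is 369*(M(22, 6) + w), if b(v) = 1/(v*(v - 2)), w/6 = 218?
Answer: 3861339/8 ≈ 4.8267e+5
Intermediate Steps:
w = 1308 (w = 6*218 = 1308)
b(v) = 1/(v*(-2 + v))
M(G, C) = 1/(C*(-2 + C))
369*(M(22, 6) + w) = 369*(1/(6*(-2 + 6)) + 1308) = 369*((⅙)/4 + 1308) = 369*((⅙)*(¼) + 1308) = 369*(1/24 + 1308) = 369*(31393/24) = 3861339/8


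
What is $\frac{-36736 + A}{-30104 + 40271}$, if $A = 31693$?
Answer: $- \frac{1681}{3389} \approx -0.49602$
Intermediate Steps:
$\frac{-36736 + A}{-30104 + 40271} = \frac{-36736 + 31693}{-30104 + 40271} = - \frac{5043}{10167} = \left(-5043\right) \frac{1}{10167} = - \frac{1681}{3389}$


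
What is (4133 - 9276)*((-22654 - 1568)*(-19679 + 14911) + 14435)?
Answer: -594041860133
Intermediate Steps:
(4133 - 9276)*((-22654 - 1568)*(-19679 + 14911) + 14435) = -5143*(-24222*(-4768) + 14435) = -5143*(115490496 + 14435) = -5143*115504931 = -594041860133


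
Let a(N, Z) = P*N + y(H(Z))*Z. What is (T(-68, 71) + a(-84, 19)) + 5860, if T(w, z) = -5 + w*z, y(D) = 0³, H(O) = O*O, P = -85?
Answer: 8167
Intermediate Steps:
H(O) = O²
y(D) = 0
a(N, Z) = -85*N (a(N, Z) = -85*N + 0*Z = -85*N + 0 = -85*N)
(T(-68, 71) + a(-84, 19)) + 5860 = ((-5 - 68*71) - 85*(-84)) + 5860 = ((-5 - 4828) + 7140) + 5860 = (-4833 + 7140) + 5860 = 2307 + 5860 = 8167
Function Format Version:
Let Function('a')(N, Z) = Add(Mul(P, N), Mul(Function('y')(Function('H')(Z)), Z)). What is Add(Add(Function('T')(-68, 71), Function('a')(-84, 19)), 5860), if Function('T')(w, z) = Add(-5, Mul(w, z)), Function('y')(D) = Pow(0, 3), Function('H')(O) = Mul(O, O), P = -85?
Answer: 8167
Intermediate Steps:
Function('H')(O) = Pow(O, 2)
Function('y')(D) = 0
Function('a')(N, Z) = Mul(-85, N) (Function('a')(N, Z) = Add(Mul(-85, N), Mul(0, Z)) = Add(Mul(-85, N), 0) = Mul(-85, N))
Add(Add(Function('T')(-68, 71), Function('a')(-84, 19)), 5860) = Add(Add(Add(-5, Mul(-68, 71)), Mul(-85, -84)), 5860) = Add(Add(Add(-5, -4828), 7140), 5860) = Add(Add(-4833, 7140), 5860) = Add(2307, 5860) = 8167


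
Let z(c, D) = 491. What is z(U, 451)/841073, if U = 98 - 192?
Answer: 491/841073 ≈ 0.00058378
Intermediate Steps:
U = -94
z(U, 451)/841073 = 491/841073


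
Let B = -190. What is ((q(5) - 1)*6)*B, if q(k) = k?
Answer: -4560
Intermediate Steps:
((q(5) - 1)*6)*B = ((5 - 1)*6)*(-190) = (4*6)*(-190) = 24*(-190) = -4560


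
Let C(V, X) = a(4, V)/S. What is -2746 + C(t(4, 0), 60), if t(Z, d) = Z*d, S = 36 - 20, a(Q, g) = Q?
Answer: -10983/4 ≈ -2745.8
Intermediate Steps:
S = 16
C(V, X) = ¼ (C(V, X) = 4/16 = 4*(1/16) = ¼)
-2746 + C(t(4, 0), 60) = -2746 + ¼ = -10983/4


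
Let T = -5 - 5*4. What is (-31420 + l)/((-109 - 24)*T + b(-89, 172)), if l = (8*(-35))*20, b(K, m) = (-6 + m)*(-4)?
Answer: -12340/887 ≈ -13.912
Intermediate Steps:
b(K, m) = 24 - 4*m
T = -25 (T = -5 - 20 = -25)
l = -5600 (l = -280*20 = -5600)
(-31420 + l)/((-109 - 24)*T + b(-89, 172)) = (-31420 - 5600)/((-109 - 24)*(-25) + (24 - 4*172)) = -37020/(-133*(-25) + (24 - 688)) = -37020/(3325 - 664) = -37020/2661 = -37020*1/2661 = -12340/887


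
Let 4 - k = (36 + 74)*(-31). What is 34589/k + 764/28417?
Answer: 985523909/97015638 ≈ 10.158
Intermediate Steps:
k = 3414 (k = 4 - (36 + 74)*(-31) = 4 - 110*(-31) = 4 - 1*(-3410) = 4 + 3410 = 3414)
34589/k + 764/28417 = 34589/3414 + 764/28417 = 985523909/97015638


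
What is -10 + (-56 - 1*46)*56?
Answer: -5722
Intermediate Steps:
-10 + (-56 - 1*46)*56 = -10 + (-56 - 46)*56 = -10 - 102*56 = -10 - 5712 = -5722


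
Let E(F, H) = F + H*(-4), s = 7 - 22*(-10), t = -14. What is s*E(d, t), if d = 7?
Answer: 14301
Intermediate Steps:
s = 227 (s = 7 + 220 = 227)
E(F, H) = F - 4*H
s*E(d, t) = 227*(7 - 4*(-14)) = 227*(7 + 56) = 227*63 = 14301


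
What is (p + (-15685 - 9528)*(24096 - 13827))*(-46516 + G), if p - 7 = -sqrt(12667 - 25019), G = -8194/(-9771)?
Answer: 117675543114400180/9771 + 3635997136*I*sqrt(193)/9771 ≈ 1.2043e+13 + 5.1697e+6*I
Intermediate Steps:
G = 8194/9771 (G = -8194*(-1/9771) = 8194/9771 ≈ 0.83860)
p = 7 - 8*I*sqrt(193) (p = 7 - sqrt(12667 - 25019) = 7 - sqrt(-12352) = 7 - 8*I*sqrt(193) ≈ 7.0 - 111.14*I)
(p + (-15685 - 9528)*(24096 - 13827))*(-46516 + G) = ((7 - 8*I*sqrt(193)) + (-15685 - 9528)*(24096 - 13827))*(-46516 + 8194/9771) = ((7 - 8*I*sqrt(193)) - 25213*10269)*(-454499642/9771) = ((7 - 8*I*sqrt(193)) - 258912297)*(-454499642/9771) = (-258912290 - 8*I*sqrt(193))*(-454499642/9771) = 117675543114400180/9771 + 3635997136*I*sqrt(193)/9771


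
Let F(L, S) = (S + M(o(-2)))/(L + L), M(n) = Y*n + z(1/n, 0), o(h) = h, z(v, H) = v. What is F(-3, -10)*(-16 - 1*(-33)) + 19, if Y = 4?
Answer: 857/12 ≈ 71.417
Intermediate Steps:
M(n) = 1/n + 4*n (M(n) = 4*n + 1/n = 1/n + 4*n)
F(L, S) = (-17/2 + S)/(2*L) (F(L, S) = (S + (1/(-2) + 4*(-2)))/(L + L) = (S + (-1/2 - 8))/((2*L)) = (S - 17/2)*(1/(2*L)) = (-17/2 + S)*(1/(2*L)) = (-17/2 + S)/(2*L))
F(-3, -10)*(-16 - 1*(-33)) + 19 = ((1/4)*(-17 + 2*(-10))/(-3))*(-16 - 1*(-33)) + 19 = ((1/4)*(-1/3)*(-17 - 20))*(-16 + 33) + 19 = ((1/4)*(-1/3)*(-37))*17 + 19 = (37/12)*17 + 19 = 629/12 + 19 = 857/12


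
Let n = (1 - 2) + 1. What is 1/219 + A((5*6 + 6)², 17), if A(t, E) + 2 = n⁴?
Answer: -437/219 ≈ -1.9954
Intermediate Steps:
n = 0 (n = -1 + 1 = 0)
A(t, E) = -2 (A(t, E) = -2 + 0⁴ = -2 + 0 = -2)
1/219 + A((5*6 + 6)², 17) = 1/219 - 2 = -437/219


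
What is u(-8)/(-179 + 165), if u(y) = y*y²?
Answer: 256/7 ≈ 36.571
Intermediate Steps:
u(y) = y³
u(-8)/(-179 + 165) = (-8)³/(-179 + 165) = -512/(-14) = -512*(-1/14) = 256/7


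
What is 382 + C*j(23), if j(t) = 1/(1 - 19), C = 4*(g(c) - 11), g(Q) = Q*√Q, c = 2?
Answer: 3460/9 - 4*√2/9 ≈ 383.82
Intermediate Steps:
g(Q) = Q^(3/2)
C = -44 + 8*√2 (C = 4*(2^(3/2) - 11) = 4*(2*√2 - 11) = 4*(-11 + 2*√2) = -44 + 8*√2 ≈ -32.686)
j(t) = -1/18 (j(t) = 1/(-18) = -1/18)
382 + C*j(23) = 382 + (-44 + 8*√2)*(-1/18) = 382 + (22/9 - 4*√2/9) = 3460/9 - 4*√2/9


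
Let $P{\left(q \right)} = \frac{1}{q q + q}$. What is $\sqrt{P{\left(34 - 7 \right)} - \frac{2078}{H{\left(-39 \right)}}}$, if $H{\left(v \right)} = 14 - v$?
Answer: $\frac{i \sqrt{1748428395}}{6678} \approx 6.2615 i$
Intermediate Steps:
$P{\left(q \right)} = \frac{1}{q + q^{2}}$ ($P{\left(q \right)} = \frac{1}{q^{2} + q} = \frac{1}{q + q^{2}}$)
$\sqrt{P{\left(34 - 7 \right)} - \frac{2078}{H{\left(-39 \right)}}} = \sqrt{\frac{1}{\left(34 - 7\right) \left(1 + \left(34 - 7\right)\right)} - \frac{2078}{14 - -39}} = \sqrt{\frac{1}{\left(34 - 7\right) \left(1 + \left(34 - 7\right)\right)} - \frac{2078}{14 + 39}} = \sqrt{\frac{1}{27 \left(1 + 27\right)} - \frac{2078}{53}} = \sqrt{\frac{1}{27 \cdot 28} - \frac{2078}{53}} = \sqrt{\frac{1}{27} \cdot \frac{1}{28} - \frac{2078}{53}} = \sqrt{\frac{1}{756} - \frac{2078}{53}} = \sqrt{- \frac{1570915}{40068}} = \frac{i \sqrt{1748428395}}{6678}$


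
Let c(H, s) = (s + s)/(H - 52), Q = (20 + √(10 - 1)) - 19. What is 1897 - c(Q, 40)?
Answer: 5696/3 ≈ 1898.7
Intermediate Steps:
Q = 4 (Q = (20 + √9) - 19 = (20 + 3) - 19 = 23 - 19 = 4)
c(H, s) = 2*s/(-52 + H) (c(H, s) = (2*s)/(-52 + H) = 2*s/(-52 + H))
1897 - c(Q, 40) = 1897 - 2*40/(-52 + 4) = 1897 - 2*40/(-48) = 1897 - 2*40*(-1)/48 = 1897 - 1*(-5/3) = 1897 + 5/3 = 5696/3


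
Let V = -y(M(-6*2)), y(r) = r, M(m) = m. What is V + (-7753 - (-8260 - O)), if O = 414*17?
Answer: 7557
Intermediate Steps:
O = 7038
V = 12 (V = -(-6)*2 = -1*(-12) = 12)
V + (-7753 - (-8260 - O)) = 12 + (-7753 - (-8260 - 1*7038)) = 12 + (-7753 - (-8260 - 7038)) = 12 + (-7753 - 1*(-15298)) = 12 + (-7753 + 15298) = 12 + 7545 = 7557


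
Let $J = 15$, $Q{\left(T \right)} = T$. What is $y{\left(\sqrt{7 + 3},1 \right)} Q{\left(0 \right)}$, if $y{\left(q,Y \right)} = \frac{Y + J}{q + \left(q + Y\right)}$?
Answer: $0$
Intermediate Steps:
$y{\left(q,Y \right)} = \frac{15 + Y}{Y + 2 q}$ ($y{\left(q,Y \right)} = \frac{Y + 15}{q + \left(q + Y\right)} = \frac{15 + Y}{q + \left(Y + q\right)} = \frac{15 + Y}{Y + 2 q}$)
$y{\left(\sqrt{7 + 3},1 \right)} Q{\left(0 \right)} = \frac{15 + 1}{1 + 2 \sqrt{7 + 3}} \cdot 0 = \frac{1}{1 + 2 \sqrt{10}} \cdot 16 \cdot 0 = \frac{16}{1 + 2 \sqrt{10}} \cdot 0 = 0$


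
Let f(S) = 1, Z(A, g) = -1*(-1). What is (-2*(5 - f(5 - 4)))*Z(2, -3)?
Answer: -8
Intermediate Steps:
Z(A, g) = 1
(-2*(5 - f(5 - 4)))*Z(2, -3) = -2*(5 - 1*1)*1 = -2*(5 - 1)*1 = -2*4*1 = -8*1 = -8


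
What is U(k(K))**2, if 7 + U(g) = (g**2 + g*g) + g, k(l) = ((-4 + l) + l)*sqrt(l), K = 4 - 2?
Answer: 49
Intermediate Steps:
K = 2
k(l) = sqrt(l)*(-4 + 2*l) (k(l) = (-4 + 2*l)*sqrt(l) = sqrt(l)*(-4 + 2*l))
U(g) = -7 + g + 2*g**2 (U(g) = -7 + ((g**2 + g*g) + g) = -7 + ((g**2 + g**2) + g) = -7 + (2*g**2 + g) = -7 + (g + 2*g**2) = -7 + g + 2*g**2)
U(k(K))**2 = (-7 + 2*sqrt(2)*(-2 + 2) + 2*(2*sqrt(2)*(-2 + 2))**2)**2 = (-7 + 2*sqrt(2)*0 + 2*(2*sqrt(2)*0)**2)**2 = (-7 + 0 + 2*0**2)**2 = (-7 + 0 + 2*0)**2 = (-7 + 0 + 0)**2 = (-7)**2 = 49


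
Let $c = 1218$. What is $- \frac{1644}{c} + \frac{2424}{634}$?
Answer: $\frac{159178}{64351} \approx 2.4736$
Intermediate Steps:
$- \frac{1644}{c} + \frac{2424}{634} = - \frac{1644}{1218} + \frac{2424}{634} = \left(-1644\right) \frac{1}{1218} + 2424 \cdot \frac{1}{634} = - \frac{274}{203} + \frac{1212}{317} = \frac{159178}{64351}$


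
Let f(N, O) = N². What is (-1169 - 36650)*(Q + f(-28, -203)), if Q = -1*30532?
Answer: 1125039612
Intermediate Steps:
Q = -30532
(-1169 - 36650)*(Q + f(-28, -203)) = (-1169 - 36650)*(-30532 + (-28)²) = -37819*(-30532 + 784) = -37819*(-29748) = 1125039612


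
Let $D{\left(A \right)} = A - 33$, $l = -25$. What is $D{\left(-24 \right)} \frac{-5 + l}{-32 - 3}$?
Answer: $- \frac{342}{7} \approx -48.857$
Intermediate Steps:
$D{\left(A \right)} = -33 + A$
$D{\left(-24 \right)} \frac{-5 + l}{-32 - 3} = \left(-33 - 24\right) \frac{-5 - 25}{-32 - 3} = - 57 \left(- \frac{30}{-35}\right) = - 57 \left(\left(-30\right) \left(- \frac{1}{35}\right)\right) = \left(-57\right) \frac{6}{7} = - \frac{342}{7}$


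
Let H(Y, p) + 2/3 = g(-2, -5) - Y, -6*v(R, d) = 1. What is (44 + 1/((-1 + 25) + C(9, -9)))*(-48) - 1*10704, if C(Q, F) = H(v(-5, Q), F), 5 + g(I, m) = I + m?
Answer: -294864/23 ≈ -12820.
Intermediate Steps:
g(I, m) = -5 + I + m (g(I, m) = -5 + (I + m) = -5 + I + m)
v(R, d) = -⅙ (v(R, d) = -⅙*1 = -⅙)
H(Y, p) = -38/3 - Y (H(Y, p) = -⅔ + ((-5 - 2 - 5) - Y) = -⅔ + (-12 - Y) = -38/3 - Y)
C(Q, F) = -25/2 (C(Q, F) = -38/3 - 1*(-⅙) = -38/3 + ⅙ = -25/2)
(44 + 1/((-1 + 25) + C(9, -9)))*(-48) - 1*10704 = (44 + 1/((-1 + 25) - 25/2))*(-48) - 1*10704 = (44 + 1/(24 - 25/2))*(-48) - 10704 = (44 + 1/(23/2))*(-48) - 10704 = (44 + 2/23)*(-48) - 10704 = (1014/23)*(-48) - 10704 = -48672/23 - 10704 = -294864/23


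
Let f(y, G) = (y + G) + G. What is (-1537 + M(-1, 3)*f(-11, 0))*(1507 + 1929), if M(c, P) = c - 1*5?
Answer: -5054356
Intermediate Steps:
M(c, P) = -5 + c (M(c, P) = c - 5 = -5 + c)
f(y, G) = y + 2*G (f(y, G) = (G + y) + G = y + 2*G)
(-1537 + M(-1, 3)*f(-11, 0))*(1507 + 1929) = (-1537 + (-5 - 1)*(-11 + 2*0))*(1507 + 1929) = (-1537 - 6*(-11 + 0))*3436 = (-1537 - 6*(-11))*3436 = (-1537 + 66)*3436 = -1471*3436 = -5054356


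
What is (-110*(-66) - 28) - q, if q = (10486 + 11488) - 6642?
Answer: -8100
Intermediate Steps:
q = 15332 (q = 21974 - 6642 = 15332)
(-110*(-66) - 28) - q = (-110*(-66) - 28) - 1*15332 = (7260 - 28) - 15332 = 7232 - 15332 = -8100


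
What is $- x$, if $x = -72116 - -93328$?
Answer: $-21212$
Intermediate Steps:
$x = 21212$ ($x = -72116 + 93328 = 21212$)
$- x = \left(-1\right) 21212 = -21212$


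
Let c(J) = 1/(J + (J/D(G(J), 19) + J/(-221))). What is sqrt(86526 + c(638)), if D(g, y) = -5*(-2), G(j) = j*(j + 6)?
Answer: sqrt(5734229491106369)/257433 ≈ 294.15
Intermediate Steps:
G(j) = j*(6 + j)
D(g, y) = 10
c(J) = 2210/(2421*J) (c(J) = 1/(J + (J/10 + J/(-221))) = 1/(J + (J*(1/10) + J*(-1/221))) = 1/(J + (J/10 - J/221)) = 1/(J + 211*J/2210) = 1/(2421*J/2210) = 2210/(2421*J))
sqrt(86526 + c(638)) = sqrt(86526 + (2210/2421)/638) = sqrt(86526 + (2210/2421)*(1/638)) = sqrt(86526 + 1105/772299) = sqrt(66823944379/772299) = sqrt(5734229491106369)/257433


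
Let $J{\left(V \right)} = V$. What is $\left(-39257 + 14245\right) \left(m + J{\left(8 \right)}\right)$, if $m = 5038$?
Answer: $-126210552$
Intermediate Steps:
$\left(-39257 + 14245\right) \left(m + J{\left(8 \right)}\right) = \left(-39257 + 14245\right) \left(5038 + 8\right) = \left(-25012\right) 5046 = -126210552$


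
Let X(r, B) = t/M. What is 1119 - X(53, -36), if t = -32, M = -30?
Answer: 16769/15 ≈ 1117.9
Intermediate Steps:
X(r, B) = 16/15 (X(r, B) = -32/(-30) = -32*(-1/30) = 16/15)
1119 - X(53, -36) = 1119 - 1*16/15 = 1119 - 16/15 = 16769/15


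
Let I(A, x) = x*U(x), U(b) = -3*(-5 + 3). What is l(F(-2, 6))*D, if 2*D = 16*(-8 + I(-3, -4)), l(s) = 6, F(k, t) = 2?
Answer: -1536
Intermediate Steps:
U(b) = 6 (U(b) = -3*(-2) = 6)
I(A, x) = 6*x (I(A, x) = x*6 = 6*x)
D = -256 (D = (16*(-8 + 6*(-4)))/2 = (16*(-8 - 24))/2 = (16*(-32))/2 = (½)*(-512) = -256)
l(F(-2, 6))*D = 6*(-256) = -1536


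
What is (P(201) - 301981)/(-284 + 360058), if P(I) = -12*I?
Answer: -304393/359774 ≈ -0.84607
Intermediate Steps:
(P(201) - 301981)/(-284 + 360058) = (-12*201 - 301981)/(-284 + 360058) = (-2412 - 301981)/359774 = -304393*1/359774 = -304393/359774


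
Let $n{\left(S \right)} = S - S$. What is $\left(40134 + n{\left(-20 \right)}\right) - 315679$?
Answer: $-275545$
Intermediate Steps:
$n{\left(S \right)} = 0$
$\left(40134 + n{\left(-20 \right)}\right) - 315679 = \left(40134 + 0\right) - 315679 = 40134 - 315679 = -275545$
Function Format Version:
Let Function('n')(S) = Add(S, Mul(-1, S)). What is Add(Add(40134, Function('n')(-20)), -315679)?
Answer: -275545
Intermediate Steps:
Function('n')(S) = 0
Add(Add(40134, Function('n')(-20)), -315679) = Add(Add(40134, 0), -315679) = Add(40134, -315679) = -275545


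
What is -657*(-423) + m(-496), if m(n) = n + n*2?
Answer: 276423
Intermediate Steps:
m(n) = 3*n (m(n) = n + 2*n = 3*n)
-657*(-423) + m(-496) = -657*(-423) + 3*(-496) = 277911 - 1488 = 276423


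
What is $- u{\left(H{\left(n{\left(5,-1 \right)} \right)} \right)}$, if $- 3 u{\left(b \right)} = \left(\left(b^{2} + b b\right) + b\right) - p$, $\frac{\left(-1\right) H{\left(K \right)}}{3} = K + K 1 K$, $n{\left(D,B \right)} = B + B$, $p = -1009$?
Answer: $\frac{1075}{3} \approx 358.33$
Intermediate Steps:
$n{\left(D,B \right)} = 2 B$
$H{\left(K \right)} = - 3 K - 3 K^{2}$ ($H{\left(K \right)} = - 3 \left(K + K 1 K\right) = - 3 \left(K + K K\right) = - 3 \left(K + K^{2}\right) = - 3 K - 3 K^{2}$)
$u{\left(b \right)} = - \frac{1009}{3} - \frac{2 b^{2}}{3} - \frac{b}{3}$ ($u{\left(b \right)} = - \frac{\left(\left(b^{2} + b b\right) + b\right) - -1009}{3} = - \frac{\left(\left(b^{2} + b^{2}\right) + b\right) + 1009}{3} = - \frac{\left(2 b^{2} + b\right) + 1009}{3} = - \frac{\left(b + 2 b^{2}\right) + 1009}{3} = - \frac{1009 + b + 2 b^{2}}{3} = - \frac{1009}{3} - \frac{2 b^{2}}{3} - \frac{b}{3}$)
$- u{\left(H{\left(n{\left(5,-1 \right)} \right)} \right)} = - (- \frac{1009}{3} - \frac{2 \left(- 3 \cdot 2 \left(-1\right) \left(1 + 2 \left(-1\right)\right)\right)^{2}}{3} - \frac{\left(-3\right) 2 \left(-1\right) \left(1 + 2 \left(-1\right)\right)}{3}) = - (- \frac{1009}{3} - \frac{2 \left(\left(-3\right) \left(-2\right) \left(1 - 2\right)\right)^{2}}{3} - \frac{\left(-3\right) \left(-2\right) \left(1 - 2\right)}{3}) = - (- \frac{1009}{3} - \frac{2 \left(\left(-3\right) \left(-2\right) \left(-1\right)\right)^{2}}{3} - \frac{\left(-3\right) \left(-2\right) \left(-1\right)}{3}) = - (- \frac{1009}{3} - \frac{2 \left(-6\right)^{2}}{3} - -2) = - (- \frac{1009}{3} - 24 + 2) = \left(-1\right) \left(- \frac{1075}{3}\right) = \frac{1075}{3}$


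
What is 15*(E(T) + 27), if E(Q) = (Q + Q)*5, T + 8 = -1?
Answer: -945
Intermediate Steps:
T = -9 (T = -8 - 1 = -9)
E(Q) = 10*Q (E(Q) = (2*Q)*5 = 10*Q)
15*(E(T) + 27) = 15*(10*(-9) + 27) = 15*(-90 + 27) = 15*(-63) = -945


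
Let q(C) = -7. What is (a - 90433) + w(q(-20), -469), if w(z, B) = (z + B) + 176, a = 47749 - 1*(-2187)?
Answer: -40797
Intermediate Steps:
a = 49936 (a = 47749 + 2187 = 49936)
w(z, B) = 176 + B + z (w(z, B) = (B + z) + 176 = 176 + B + z)
(a - 90433) + w(q(-20), -469) = (49936 - 90433) + (176 - 469 - 7) = -40497 - 300 = -40797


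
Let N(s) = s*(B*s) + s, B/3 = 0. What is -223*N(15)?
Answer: -3345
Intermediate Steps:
B = 0 (B = 3*0 = 0)
N(s) = s (N(s) = s*(0*s) + s = s*0 + s = 0 + s = s)
-223*N(15) = -223*15 = -3345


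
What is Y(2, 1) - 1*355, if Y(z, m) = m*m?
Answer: -354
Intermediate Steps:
Y(z, m) = m**2
Y(2, 1) - 1*355 = 1**2 - 1*355 = 1 - 355 = -354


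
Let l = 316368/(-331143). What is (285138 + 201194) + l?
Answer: 53681707036/110381 ≈ 4.8633e+5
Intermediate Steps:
l = -105456/110381 (l = 316368*(-1/331143) = -105456/110381 ≈ -0.95538)
(285138 + 201194) + l = (285138 + 201194) - 105456/110381 = 486332 - 105456/110381 = 53681707036/110381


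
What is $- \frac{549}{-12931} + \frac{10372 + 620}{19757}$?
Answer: $\frac{152984145}{255477767} \approx 0.59882$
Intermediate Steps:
$- \frac{549}{-12931} + \frac{10372 + 620}{19757} = \left(-549\right) \left(- \frac{1}{12931}\right) + 10992 \cdot \frac{1}{19757} = \frac{549}{12931} + \frac{10992}{19757} = \frac{152984145}{255477767}$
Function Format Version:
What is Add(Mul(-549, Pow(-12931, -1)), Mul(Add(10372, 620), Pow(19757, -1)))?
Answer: Rational(152984145, 255477767) ≈ 0.59882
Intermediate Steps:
Add(Mul(-549, Pow(-12931, -1)), Mul(Add(10372, 620), Pow(19757, -1))) = Add(Mul(-549, Rational(-1, 12931)), Mul(10992, Rational(1, 19757))) = Add(Rational(549, 12931), Rational(10992, 19757)) = Rational(152984145, 255477767)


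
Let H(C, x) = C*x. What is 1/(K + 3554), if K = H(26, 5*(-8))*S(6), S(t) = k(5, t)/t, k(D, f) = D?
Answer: 3/8062 ≈ 0.00037212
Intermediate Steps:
S(t) = 5/t
K = -2600/3 (K = (26*(5*(-8)))*(5/6) = (26*(-40))*(5*(⅙)) = -1040*⅚ = -2600/3 ≈ -866.67)
1/(K + 3554) = 1/(-2600/3 + 3554) = 1/(8062/3) = 3/8062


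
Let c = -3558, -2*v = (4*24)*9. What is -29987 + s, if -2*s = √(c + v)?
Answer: -29987 - I*√3990/2 ≈ -29987.0 - 31.583*I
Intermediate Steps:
v = -432 (v = -4*24*9/2 = -48*9 = -½*864 = -432)
s = -I*√3990/2 (s = -√(-3558 - 432)/2 = -I*√3990/2 ≈ -31.583*I)
-29987 + s = -29987 - I*√3990/2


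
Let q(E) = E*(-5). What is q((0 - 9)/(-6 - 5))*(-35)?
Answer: 1575/11 ≈ 143.18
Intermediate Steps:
q(E) = -5*E
q((0 - 9)/(-6 - 5))*(-35) = -5*(0 - 9)/(-6 - 5)*(-35) = -(-45)/(-11)*(-35) = -(-45)*(-1)/11*(-35) = -5*9/11*(-35) = -45/11*(-35) = 1575/11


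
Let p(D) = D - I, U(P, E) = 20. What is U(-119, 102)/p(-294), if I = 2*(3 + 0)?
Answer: -1/15 ≈ -0.066667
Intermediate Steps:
I = 6 (I = 2*3 = 6)
p(D) = -6 + D (p(D) = D - 1*6 = D - 6 = -6 + D)
U(-119, 102)/p(-294) = 20/(-6 - 294) = 20/(-300) = 20*(-1/300) = -1/15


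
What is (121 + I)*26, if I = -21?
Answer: 2600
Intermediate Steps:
(121 + I)*26 = (121 - 21)*26 = 100*26 = 2600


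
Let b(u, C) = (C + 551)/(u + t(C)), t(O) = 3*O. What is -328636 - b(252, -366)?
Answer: -278025871/846 ≈ -3.2864e+5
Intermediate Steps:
b(u, C) = (551 + C)/(u + 3*C) (b(u, C) = (C + 551)/(u + 3*C) = (551 + C)/(u + 3*C))
-328636 - b(252, -366) = -328636 - (551 - 366)/(252 + 3*(-366)) = -328636 - 185/(252 - 1098) = -328636 - 185/(-846) = -328636 - (-1)*185/846 = -328636 - 1*(-185/846) = -328636 + 185/846 = -278025871/846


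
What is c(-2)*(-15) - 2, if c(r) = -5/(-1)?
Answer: -77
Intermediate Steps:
c(r) = 5 (c(r) = -5*(-1) = 5)
c(-2)*(-15) - 2 = 5*(-15) - 2 = -75 - 2 = -77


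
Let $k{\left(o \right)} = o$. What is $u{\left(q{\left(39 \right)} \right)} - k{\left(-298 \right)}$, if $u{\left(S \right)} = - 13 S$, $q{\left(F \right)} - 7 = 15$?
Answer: $12$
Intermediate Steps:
$q{\left(F \right)} = 22$ ($q{\left(F \right)} = 7 + 15 = 22$)
$u{\left(q{\left(39 \right)} \right)} - k{\left(-298 \right)} = \left(-13\right) 22 - -298 = -286 + 298 = 12$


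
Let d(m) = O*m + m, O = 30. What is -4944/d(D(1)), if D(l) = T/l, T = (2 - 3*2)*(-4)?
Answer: -309/31 ≈ -9.9677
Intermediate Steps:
T = 16 (T = (2 - 6)*(-4) = -4*(-4) = 16)
D(l) = 16/l
d(m) = 31*m (d(m) = 30*m + m = 31*m)
-4944/d(D(1)) = -4944/(31*(16/1)) = -4944/(31*(16*1)) = -4944/(31*16) = -4944/496 = -4944*1/496 = -309/31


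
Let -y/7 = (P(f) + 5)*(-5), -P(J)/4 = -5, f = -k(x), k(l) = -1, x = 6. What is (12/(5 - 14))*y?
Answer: -3500/3 ≈ -1166.7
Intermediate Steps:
f = 1 (f = -1*(-1) = 1)
P(J) = 20 (P(J) = -4*(-5) = 20)
y = 875 (y = -7*(20 + 5)*(-5) = -175*(-5) = -7*(-125) = 875)
(12/(5 - 14))*y = (12/(5 - 14))*875 = (12/(-9))*875 = -1/9*12*875 = -4/3*875 = -3500/3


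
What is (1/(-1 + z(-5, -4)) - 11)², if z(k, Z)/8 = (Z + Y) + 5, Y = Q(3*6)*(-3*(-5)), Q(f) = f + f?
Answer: 2265379216/18722929 ≈ 120.99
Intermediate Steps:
Q(f) = 2*f
Y = 540 (Y = (2*(3*6))*(-3*(-5)) = (2*18)*15 = 36*15 = 540)
z(k, Z) = 4360 + 8*Z (z(k, Z) = 8*((Z + 540) + 5) = 8*((540 + Z) + 5) = 8*(545 + Z) = 4360 + 8*Z)
(1/(-1 + z(-5, -4)) - 11)² = (1/(-1 + (4360 + 8*(-4))) - 11)² = (1/(-1 + (4360 - 32)) - 11)² = (1/(-1 + 4328) - 11)² = (1/4327 - 11)² = (-47596/4327)² = 2265379216/18722929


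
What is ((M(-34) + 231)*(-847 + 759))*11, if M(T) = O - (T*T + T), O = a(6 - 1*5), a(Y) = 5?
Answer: 857648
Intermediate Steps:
O = 5
M(T) = 5 - T - T**2 (M(T) = 5 - (T*T + T) = 5 - (T**2 + T) = 5 - (T + T**2) = 5 + (-T - T**2) = 5 - T - T**2)
((M(-34) + 231)*(-847 + 759))*11 = (((5 - 1*(-34) - 1*(-34)**2) + 231)*(-847 + 759))*11 = (((5 + 34 - 1*1156) + 231)*(-88))*11 = (((5 + 34 - 1156) + 231)*(-88))*11 = ((-1117 + 231)*(-88))*11 = -886*(-88)*11 = 77968*11 = 857648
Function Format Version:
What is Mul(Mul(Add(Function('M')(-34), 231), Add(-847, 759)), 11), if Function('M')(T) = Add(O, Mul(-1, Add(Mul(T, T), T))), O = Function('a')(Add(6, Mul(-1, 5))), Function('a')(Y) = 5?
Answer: 857648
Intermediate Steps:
O = 5
Function('M')(T) = Add(5, Mul(-1, T), Mul(-1, Pow(T, 2))) (Function('M')(T) = Add(5, Mul(-1, Add(Mul(T, T), T))) = Add(5, Mul(-1, Add(Pow(T, 2), T))) = Add(5, Mul(-1, Add(T, Pow(T, 2)))) = Add(5, Add(Mul(-1, T), Mul(-1, Pow(T, 2)))) = Add(5, Mul(-1, T), Mul(-1, Pow(T, 2))))
Mul(Mul(Add(Function('M')(-34), 231), Add(-847, 759)), 11) = Mul(Mul(Add(Add(5, Mul(-1, -34), Mul(-1, Pow(-34, 2))), 231), Add(-847, 759)), 11) = Mul(Mul(Add(Add(5, 34, Mul(-1, 1156)), 231), -88), 11) = Mul(Mul(Add(Add(5, 34, -1156), 231), -88), 11) = Mul(Mul(Add(-1117, 231), -88), 11) = Mul(Mul(-886, -88), 11) = Mul(77968, 11) = 857648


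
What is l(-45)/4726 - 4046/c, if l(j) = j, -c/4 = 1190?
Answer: 39721/47260 ≈ 0.84048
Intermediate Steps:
c = -4760 (c = -4*1190 = -4760)
l(-45)/4726 - 4046/c = -45/4726 - 4046/(-4760) = -45*1/4726 - 4046*(-1/4760) = -45/4726 + 17/20 = 39721/47260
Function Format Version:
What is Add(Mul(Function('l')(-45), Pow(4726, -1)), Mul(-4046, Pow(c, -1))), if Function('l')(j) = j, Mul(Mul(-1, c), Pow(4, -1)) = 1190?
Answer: Rational(39721, 47260) ≈ 0.84048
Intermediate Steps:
c = -4760 (c = Mul(-4, 1190) = -4760)
Add(Mul(Function('l')(-45), Pow(4726, -1)), Mul(-4046, Pow(c, -1))) = Add(Mul(-45, Pow(4726, -1)), Mul(-4046, Pow(-4760, -1))) = Add(Mul(-45, Rational(1, 4726)), Mul(-4046, Rational(-1, 4760))) = Add(Rational(-45, 4726), Rational(17, 20)) = Rational(39721, 47260)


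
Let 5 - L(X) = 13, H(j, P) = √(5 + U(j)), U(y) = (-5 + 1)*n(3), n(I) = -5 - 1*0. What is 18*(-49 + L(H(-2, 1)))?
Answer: -1026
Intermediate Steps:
n(I) = -5 (n(I) = -5 + 0 = -5)
U(y) = 20 (U(y) = (-5 + 1)*(-5) = -4*(-5) = 20)
H(j, P) = 5 (H(j, P) = √(5 + 20) = √25 = 5)
L(X) = -8 (L(X) = 5 - 1*13 = 5 - 13 = -8)
18*(-49 + L(H(-2, 1))) = 18*(-49 - 8) = 18*(-57) = -1026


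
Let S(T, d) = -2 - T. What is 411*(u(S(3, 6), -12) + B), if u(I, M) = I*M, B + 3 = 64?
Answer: 49731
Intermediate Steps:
B = 61 (B = -3 + 64 = 61)
411*(u(S(3, 6), -12) + B) = 411*((-2 - 1*3)*(-12) + 61) = 411*((-2 - 3)*(-12) + 61) = 411*(-5*(-12) + 61) = 411*(60 + 61) = 411*121 = 49731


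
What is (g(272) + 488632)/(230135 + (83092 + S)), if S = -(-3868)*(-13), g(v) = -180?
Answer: 488452/262943 ≈ 1.8576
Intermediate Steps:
S = -50284 (S = -3868*13 = -50284)
(g(272) + 488632)/(230135 + (83092 + S)) = (-180 + 488632)/(230135 + (83092 - 50284)) = 488452/(230135 + 32808) = 488452/262943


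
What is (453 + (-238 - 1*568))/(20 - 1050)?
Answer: 353/1030 ≈ 0.34272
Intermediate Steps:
(453 + (-238 - 1*568))/(20 - 1050) = (453 + (-238 - 568))/(-1030) = (453 - 806)*(-1/1030) = -353*(-1/1030) = 353/1030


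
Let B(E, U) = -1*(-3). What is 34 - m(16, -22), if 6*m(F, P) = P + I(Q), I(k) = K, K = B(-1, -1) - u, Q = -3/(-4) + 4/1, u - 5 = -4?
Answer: 112/3 ≈ 37.333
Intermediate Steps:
u = 1 (u = 5 - 4 = 1)
B(E, U) = 3
Q = 19/4 (Q = -3*(-1/4) + 4*1 = 3/4 + 4 = 19/4 ≈ 4.7500)
K = 2 (K = 3 - 1*1 = 3 - 1 = 2)
I(k) = 2
m(F, P) = 1/3 + P/6 (m(F, P) = (P + 2)/6 = (2 + P)/6 = 1/3 + P/6)
34 - m(16, -22) = 34 - (1/3 + (1/6)*(-22)) = 34 - (1/3 - 11/3) = 34 - 1*(-10/3) = 34 + 10/3 = 112/3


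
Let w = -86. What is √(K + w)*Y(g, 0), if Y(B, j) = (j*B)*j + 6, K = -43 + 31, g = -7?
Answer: 42*I*√2 ≈ 59.397*I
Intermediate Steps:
K = -12
Y(B, j) = 6 + B*j² (Y(B, j) = (B*j)*j + 6 = B*j² + 6 = 6 + B*j²)
√(K + w)*Y(g, 0) = √(-12 - 86)*(6 - 7*0²) = √(-98)*(6 - 7*0) = (7*I*√2)*(6 + 0) = (7*I*√2)*6 = 42*I*√2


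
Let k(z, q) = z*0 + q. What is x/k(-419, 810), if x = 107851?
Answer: 107851/810 ≈ 133.15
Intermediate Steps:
k(z, q) = q (k(z, q) = 0 + q = q)
x/k(-419, 810) = 107851/810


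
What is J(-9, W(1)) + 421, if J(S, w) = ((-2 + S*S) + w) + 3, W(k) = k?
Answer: 504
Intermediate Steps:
J(S, w) = 1 + w + S**2 (J(S, w) = ((-2 + S**2) + w) + 3 = (-2 + w + S**2) + 3 = 1 + w + S**2)
J(-9, W(1)) + 421 = (1 + 1 + (-9)**2) + 421 = (1 + 1 + 81) + 421 = 83 + 421 = 504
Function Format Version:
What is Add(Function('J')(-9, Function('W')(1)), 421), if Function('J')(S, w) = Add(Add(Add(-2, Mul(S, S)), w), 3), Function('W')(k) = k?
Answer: 504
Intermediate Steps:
Function('J')(S, w) = Add(1, w, Pow(S, 2)) (Function('J')(S, w) = Add(Add(Add(-2, Pow(S, 2)), w), 3) = Add(Add(-2, w, Pow(S, 2)), 3) = Add(1, w, Pow(S, 2)))
Add(Function('J')(-9, Function('W')(1)), 421) = Add(Add(1, 1, Pow(-9, 2)), 421) = Add(Add(1, 1, 81), 421) = Add(83, 421) = 504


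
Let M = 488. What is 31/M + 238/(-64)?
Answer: -7135/1952 ≈ -3.6552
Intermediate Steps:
31/M + 238/(-64) = 31/488 + 238/(-64) = 31*(1/488) + 238*(-1/64) = 31/488 - 119/32 = -7135/1952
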